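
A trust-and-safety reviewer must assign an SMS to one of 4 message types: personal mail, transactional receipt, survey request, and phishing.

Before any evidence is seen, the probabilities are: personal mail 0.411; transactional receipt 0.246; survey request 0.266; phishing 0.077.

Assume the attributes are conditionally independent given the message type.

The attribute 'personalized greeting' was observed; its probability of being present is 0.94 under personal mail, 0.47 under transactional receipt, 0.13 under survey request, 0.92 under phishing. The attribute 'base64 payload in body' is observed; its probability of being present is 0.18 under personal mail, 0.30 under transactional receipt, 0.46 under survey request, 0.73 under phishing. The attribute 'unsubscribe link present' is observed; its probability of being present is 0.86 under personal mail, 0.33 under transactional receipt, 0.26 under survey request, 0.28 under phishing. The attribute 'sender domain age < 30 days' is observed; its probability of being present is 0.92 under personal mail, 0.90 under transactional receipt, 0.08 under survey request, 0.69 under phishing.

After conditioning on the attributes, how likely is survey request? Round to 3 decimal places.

Multiply each prior by the joint likelihood of the attribute pattern:
  personal mail: 0.411 × 0.94 × 0.18 × 0.86 × 0.92 = 0.055021
  transactional receipt: 0.246 × 0.47 × 0.30 × 0.33 × 0.90 = 0.010302
  survey request: 0.266 × 0.13 × 0.46 × 0.26 × 0.08 = 0.00033086
  phishing: 0.077 × 0.92 × 0.73 × 0.28 × 0.69 = 0.009991
Marginal likelihood of the evidence = 0.075645.
P(survey request | evidence) = 0.00033086 / 0.075645 ≈ 0.004.

0.004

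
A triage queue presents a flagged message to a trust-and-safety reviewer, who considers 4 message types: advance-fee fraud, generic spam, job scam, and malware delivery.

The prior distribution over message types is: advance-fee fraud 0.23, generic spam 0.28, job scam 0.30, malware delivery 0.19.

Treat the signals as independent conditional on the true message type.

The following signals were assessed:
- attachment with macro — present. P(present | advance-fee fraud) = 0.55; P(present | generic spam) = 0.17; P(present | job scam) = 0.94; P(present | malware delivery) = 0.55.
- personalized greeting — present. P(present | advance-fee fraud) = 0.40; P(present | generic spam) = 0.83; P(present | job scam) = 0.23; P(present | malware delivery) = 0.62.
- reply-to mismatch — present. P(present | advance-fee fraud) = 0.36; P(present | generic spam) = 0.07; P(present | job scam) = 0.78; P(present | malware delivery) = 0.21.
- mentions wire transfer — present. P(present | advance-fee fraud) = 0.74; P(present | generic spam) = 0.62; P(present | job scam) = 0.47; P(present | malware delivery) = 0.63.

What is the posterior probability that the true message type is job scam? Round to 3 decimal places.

0.500

For each hypothesis, the unnormalized posterior weight is prior × product of the signal likelihoods:
  advance-fee fraud: 0.23 × 0.55 × 0.40 × 0.36 × 0.74 = 0.01348
  generic spam: 0.28 × 0.17 × 0.83 × 0.07 × 0.62 = 0.0017146
  job scam: 0.30 × 0.94 × 0.23 × 0.78 × 0.47 = 0.023778
  malware delivery: 0.19 × 0.55 × 0.62 × 0.21 × 0.63 = 0.0085717
Marginal likelihood of the evidence = 0.047544.
P(job scam | evidence) = 0.023778 / 0.047544 ≈ 0.500.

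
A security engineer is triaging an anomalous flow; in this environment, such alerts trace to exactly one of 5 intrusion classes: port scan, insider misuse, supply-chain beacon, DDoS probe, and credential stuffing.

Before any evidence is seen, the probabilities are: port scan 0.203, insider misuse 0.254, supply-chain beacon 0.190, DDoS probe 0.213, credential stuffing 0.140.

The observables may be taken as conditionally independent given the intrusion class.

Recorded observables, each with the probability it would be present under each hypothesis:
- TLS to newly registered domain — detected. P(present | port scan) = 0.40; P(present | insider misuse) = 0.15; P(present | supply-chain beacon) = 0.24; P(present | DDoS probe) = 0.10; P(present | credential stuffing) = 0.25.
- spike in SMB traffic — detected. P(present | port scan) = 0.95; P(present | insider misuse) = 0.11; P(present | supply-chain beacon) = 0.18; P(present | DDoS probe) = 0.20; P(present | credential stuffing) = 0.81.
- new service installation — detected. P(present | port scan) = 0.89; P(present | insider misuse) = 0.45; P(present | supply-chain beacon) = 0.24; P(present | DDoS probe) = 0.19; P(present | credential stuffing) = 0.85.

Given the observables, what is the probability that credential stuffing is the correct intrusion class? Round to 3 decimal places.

0.247

By Bayes' rule with conditional independence, the unnormalized weight for each hypothesis is prior × ∏ likelihoods:
  port scan: 0.203 × 0.40 × 0.95 × 0.89 = 0.068655
  insider misuse: 0.254 × 0.15 × 0.11 × 0.45 = 0.001886
  supply-chain beacon: 0.190 × 0.24 × 0.18 × 0.24 = 0.0019699
  DDoS probe: 0.213 × 0.10 × 0.20 × 0.19 = 0.0008094
  credential stuffing: 0.140 × 0.25 × 0.81 × 0.85 = 0.024098
The unnormalized weights sum to 0.097417.
P(credential stuffing | evidence) = 0.024098 / 0.097417 ≈ 0.247.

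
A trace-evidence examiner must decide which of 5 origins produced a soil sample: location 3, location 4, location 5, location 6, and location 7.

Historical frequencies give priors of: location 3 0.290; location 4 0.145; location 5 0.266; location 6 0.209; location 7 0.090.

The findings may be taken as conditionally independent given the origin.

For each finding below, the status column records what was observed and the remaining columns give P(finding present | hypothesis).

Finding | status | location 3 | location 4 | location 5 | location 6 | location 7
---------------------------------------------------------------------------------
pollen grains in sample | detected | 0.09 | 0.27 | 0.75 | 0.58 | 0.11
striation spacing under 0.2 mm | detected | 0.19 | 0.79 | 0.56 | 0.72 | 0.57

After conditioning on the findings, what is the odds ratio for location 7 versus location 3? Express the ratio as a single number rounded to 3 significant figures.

Unnormalized posterior weight (prior times the finding likelihoods) for each of the two hypotheses:
  location 7: 0.090 × 0.11 × 0.57 = 0.005643
  location 3: 0.290 × 0.09 × 0.19 = 0.004959
Odds(location 7 : location 3) = 0.005643 / 0.004959 ≈ 1.14.

1.14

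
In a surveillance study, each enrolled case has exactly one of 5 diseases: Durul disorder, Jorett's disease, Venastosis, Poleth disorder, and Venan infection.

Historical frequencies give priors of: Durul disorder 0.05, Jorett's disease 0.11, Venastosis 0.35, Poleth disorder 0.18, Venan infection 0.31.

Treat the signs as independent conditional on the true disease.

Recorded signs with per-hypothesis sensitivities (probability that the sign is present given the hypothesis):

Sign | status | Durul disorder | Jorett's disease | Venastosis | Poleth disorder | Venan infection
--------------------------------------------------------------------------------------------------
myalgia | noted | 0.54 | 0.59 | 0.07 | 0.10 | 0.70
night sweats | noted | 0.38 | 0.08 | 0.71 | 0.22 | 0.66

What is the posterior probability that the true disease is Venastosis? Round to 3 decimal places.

0.097

Multiply each prior by the joint likelihood of the sign pattern:
  Durul disorder: 0.05 × 0.54 × 0.38 = 0.01026
  Jorett's disease: 0.11 × 0.59 × 0.08 = 0.005192
  Venastosis: 0.35 × 0.07 × 0.71 = 0.017395
  Poleth disorder: 0.18 × 0.10 × 0.22 = 0.00396
  Venan infection: 0.31 × 0.70 × 0.66 = 0.14322
The unnormalized weights sum to 0.18003.
P(Venastosis | evidence) = 0.017395 / 0.18003 ≈ 0.097.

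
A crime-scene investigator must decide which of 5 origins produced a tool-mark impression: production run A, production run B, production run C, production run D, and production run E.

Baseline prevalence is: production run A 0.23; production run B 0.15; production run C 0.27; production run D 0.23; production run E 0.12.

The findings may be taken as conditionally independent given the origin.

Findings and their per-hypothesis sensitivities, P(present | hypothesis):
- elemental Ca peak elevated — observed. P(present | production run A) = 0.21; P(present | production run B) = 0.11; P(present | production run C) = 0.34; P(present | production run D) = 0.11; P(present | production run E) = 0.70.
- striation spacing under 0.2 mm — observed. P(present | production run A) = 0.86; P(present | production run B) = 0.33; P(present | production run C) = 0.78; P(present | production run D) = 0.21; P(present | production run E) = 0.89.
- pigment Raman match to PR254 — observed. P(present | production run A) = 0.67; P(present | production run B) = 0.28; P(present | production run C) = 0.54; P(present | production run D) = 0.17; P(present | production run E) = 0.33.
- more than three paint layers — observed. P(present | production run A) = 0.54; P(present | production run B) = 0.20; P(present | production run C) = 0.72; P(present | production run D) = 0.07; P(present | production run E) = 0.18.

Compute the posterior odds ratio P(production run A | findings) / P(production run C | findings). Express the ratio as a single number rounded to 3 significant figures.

0.540

The normalizing constant cancels in an odds ratio, so compute prior × likelihood for the two hypotheses only:
  production run A: 0.23 × 0.21 × 0.86 × 0.67 × 0.54 = 0.015028
  production run C: 0.27 × 0.34 × 0.78 × 0.54 × 0.72 = 0.02784
Posterior odds = 0.015028 / 0.02784 ≈ 0.540.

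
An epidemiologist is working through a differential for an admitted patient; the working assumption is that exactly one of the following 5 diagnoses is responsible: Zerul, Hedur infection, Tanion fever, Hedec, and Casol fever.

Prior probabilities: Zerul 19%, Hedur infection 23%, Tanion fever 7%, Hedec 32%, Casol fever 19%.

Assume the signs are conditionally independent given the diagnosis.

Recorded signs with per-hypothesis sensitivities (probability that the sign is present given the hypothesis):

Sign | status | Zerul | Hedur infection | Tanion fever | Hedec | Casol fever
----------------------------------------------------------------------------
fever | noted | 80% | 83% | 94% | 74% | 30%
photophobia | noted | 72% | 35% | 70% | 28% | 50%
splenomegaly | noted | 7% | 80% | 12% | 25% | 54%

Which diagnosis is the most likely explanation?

Hedur infection

For each hypothesis, the unnormalized posterior weight is prior × product of the sign likelihoods:
  Zerul: 0.19 × 0.80 × 0.72 × 0.07 = 0.0076608
  Hedur infection: 0.23 × 0.83 × 0.35 × 0.80 = 0.053452
  Tanion fever: 0.07 × 0.94 × 0.70 × 0.12 = 0.0055272
  Hedec: 0.32 × 0.74 × 0.28 × 0.25 = 0.016576
  Casol fever: 0.19 × 0.30 × 0.50 × 0.54 = 0.01539
The unnormalized weights sum to 0.098606.
P(Zerul | evidence) ≈ 0.0076608 / 0.098606 ≈ 0.078
P(Hedur infection | evidence) ≈ 0.053452 / 0.098606 ≈ 0.542
P(Tanion fever | evidence) ≈ 0.0055272 / 0.098606 ≈ 0.056
P(Hedec | evidence) ≈ 0.016576 / 0.098606 ≈ 0.168
P(Casol fever | evidence) ≈ 0.01539 / 0.098606 ≈ 0.156
The largest is 0.542, so Hedur infection is most probable.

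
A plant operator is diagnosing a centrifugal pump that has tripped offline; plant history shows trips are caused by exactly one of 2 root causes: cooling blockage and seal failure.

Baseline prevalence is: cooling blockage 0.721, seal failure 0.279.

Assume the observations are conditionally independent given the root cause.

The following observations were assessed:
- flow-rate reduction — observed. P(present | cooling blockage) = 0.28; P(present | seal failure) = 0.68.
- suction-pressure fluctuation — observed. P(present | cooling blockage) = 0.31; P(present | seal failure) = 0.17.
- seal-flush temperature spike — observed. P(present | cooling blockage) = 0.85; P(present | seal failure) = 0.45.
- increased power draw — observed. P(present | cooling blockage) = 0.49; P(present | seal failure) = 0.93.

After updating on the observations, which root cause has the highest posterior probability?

cooling blockage

Multiply each prior by the joint likelihood of the evidence pattern:
  cooling blockage: 0.721 × 0.28 × 0.31 × 0.85 × 0.49 = 0.026066
  seal failure: 0.279 × 0.68 × 0.17 × 0.45 × 0.93 = 0.013498
The unnormalized weights sum to 0.039563.
P(cooling blockage | evidence) ≈ 0.026066 / 0.039563 ≈ 0.659
P(seal failure | evidence) ≈ 0.013498 / 0.039563 ≈ 0.341
The largest is 0.659, so cooling blockage is most probable.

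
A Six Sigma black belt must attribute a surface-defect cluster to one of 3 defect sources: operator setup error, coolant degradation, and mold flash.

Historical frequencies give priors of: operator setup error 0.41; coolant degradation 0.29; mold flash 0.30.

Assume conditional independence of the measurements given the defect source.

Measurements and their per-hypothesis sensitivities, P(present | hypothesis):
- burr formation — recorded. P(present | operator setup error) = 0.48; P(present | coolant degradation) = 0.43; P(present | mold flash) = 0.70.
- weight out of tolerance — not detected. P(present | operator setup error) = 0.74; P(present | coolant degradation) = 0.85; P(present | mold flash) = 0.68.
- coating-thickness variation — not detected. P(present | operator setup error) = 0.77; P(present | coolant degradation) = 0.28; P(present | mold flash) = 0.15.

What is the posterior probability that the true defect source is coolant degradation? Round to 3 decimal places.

For each hypothesis, the unnormalized posterior weight is prior × product of the measurement likelihoods (using 1 − P(present | H) for each absent measurement):
  operator setup error: 0.41 × 0.48 × (1 − 0.74) × (1 − 0.77) = 0.011769
  coolant degradation: 0.29 × 0.43 × (1 − 0.85) × (1 − 0.28) = 0.013468
  mold flash: 0.30 × 0.70 × (1 − 0.68) × (1 − 0.15) = 0.05712
Marginal likelihood of the evidence = 0.082356.
P(coolant degradation | evidence) = 0.013468 / 0.082356 ≈ 0.164.

0.164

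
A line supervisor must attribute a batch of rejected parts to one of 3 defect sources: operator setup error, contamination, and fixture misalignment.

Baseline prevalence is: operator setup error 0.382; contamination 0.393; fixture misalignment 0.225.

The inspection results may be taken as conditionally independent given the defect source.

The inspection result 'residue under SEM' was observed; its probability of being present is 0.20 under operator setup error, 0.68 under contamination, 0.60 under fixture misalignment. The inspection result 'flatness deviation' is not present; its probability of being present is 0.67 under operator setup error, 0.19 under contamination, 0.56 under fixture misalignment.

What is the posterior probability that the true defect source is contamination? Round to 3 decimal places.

For each hypothesis, the unnormalized posterior weight is prior × product of the inspection result likelihoods (using 1 − P(present | H) for each absent inspection result):
  operator setup error: 0.382 × 0.20 × (1 − 0.67) = 0.025212
  contamination: 0.393 × 0.68 × (1 − 0.19) = 0.21646
  fixture misalignment: 0.225 × 0.60 × (1 − 0.56) = 0.0594
Marginal likelihood of the evidence = 0.30108.
P(contamination | evidence) = 0.21646 / 0.30108 ≈ 0.719.

0.719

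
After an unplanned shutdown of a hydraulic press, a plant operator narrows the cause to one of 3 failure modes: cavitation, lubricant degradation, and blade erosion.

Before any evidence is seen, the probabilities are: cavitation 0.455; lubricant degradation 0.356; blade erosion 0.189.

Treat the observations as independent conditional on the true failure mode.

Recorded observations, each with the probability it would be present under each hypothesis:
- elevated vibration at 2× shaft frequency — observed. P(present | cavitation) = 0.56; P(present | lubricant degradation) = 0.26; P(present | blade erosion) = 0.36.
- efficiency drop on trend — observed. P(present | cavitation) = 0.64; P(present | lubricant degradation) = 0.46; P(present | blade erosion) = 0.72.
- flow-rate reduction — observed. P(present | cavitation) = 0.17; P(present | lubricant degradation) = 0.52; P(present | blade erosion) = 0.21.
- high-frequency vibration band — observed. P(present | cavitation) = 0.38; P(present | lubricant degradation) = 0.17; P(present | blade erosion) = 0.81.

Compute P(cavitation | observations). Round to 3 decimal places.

Multiply each prior by the joint likelihood of the evidence pattern:
  cavitation: 0.455 × 0.56 × 0.64 × 0.17 × 0.38 = 0.010534
  lubricant degradation: 0.356 × 0.26 × 0.46 × 0.52 × 0.17 = 0.0037639
  blade erosion: 0.189 × 0.36 × 0.72 × 0.21 × 0.81 = 0.008333
Marginal likelihood of the evidence = 0.022631.
P(cavitation | evidence) = 0.010534 / 0.022631 ≈ 0.465.

0.465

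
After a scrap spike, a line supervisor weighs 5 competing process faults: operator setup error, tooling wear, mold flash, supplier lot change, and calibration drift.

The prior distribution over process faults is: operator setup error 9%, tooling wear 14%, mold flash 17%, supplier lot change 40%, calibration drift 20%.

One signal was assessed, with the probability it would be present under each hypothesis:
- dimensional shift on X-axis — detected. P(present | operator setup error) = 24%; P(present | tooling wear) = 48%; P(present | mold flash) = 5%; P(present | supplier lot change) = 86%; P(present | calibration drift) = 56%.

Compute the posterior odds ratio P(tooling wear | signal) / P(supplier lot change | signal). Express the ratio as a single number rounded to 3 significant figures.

0.195

The normalizing constant cancels in an odds ratio, so compute prior × likelihood for the two hypotheses only:
  tooling wear: 0.14 × 0.48 = 0.0672
  supplier lot change: 0.40 × 0.86 = 0.344
Posterior odds = 0.0672 / 0.344 ≈ 0.195.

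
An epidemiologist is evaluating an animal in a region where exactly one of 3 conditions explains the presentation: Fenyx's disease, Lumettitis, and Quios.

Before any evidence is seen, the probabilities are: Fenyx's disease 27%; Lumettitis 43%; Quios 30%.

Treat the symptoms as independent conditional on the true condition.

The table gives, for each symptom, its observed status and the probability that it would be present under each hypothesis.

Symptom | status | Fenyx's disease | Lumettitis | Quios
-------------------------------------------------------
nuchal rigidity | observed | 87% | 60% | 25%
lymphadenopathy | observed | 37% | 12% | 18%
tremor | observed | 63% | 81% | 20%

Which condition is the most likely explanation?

Multiply each prior by the joint likelihood of the symptom pattern:
  Fenyx's disease: 0.27 × 0.87 × 0.37 × 0.63 = 0.054755
  Lumettitis: 0.43 × 0.60 × 0.12 × 0.81 = 0.025078
  Quios: 0.30 × 0.25 × 0.18 × 0.20 = 0.0027
The unnormalized weights sum to 0.082533.
P(Fenyx's disease | evidence) ≈ 0.054755 / 0.082533 ≈ 0.663
P(Lumettitis | evidence) ≈ 0.025078 / 0.082533 ≈ 0.304
P(Quios | evidence) ≈ 0.0027 / 0.082533 ≈ 0.033
The largest is 0.663, so Fenyx's disease is most probable.

Fenyx's disease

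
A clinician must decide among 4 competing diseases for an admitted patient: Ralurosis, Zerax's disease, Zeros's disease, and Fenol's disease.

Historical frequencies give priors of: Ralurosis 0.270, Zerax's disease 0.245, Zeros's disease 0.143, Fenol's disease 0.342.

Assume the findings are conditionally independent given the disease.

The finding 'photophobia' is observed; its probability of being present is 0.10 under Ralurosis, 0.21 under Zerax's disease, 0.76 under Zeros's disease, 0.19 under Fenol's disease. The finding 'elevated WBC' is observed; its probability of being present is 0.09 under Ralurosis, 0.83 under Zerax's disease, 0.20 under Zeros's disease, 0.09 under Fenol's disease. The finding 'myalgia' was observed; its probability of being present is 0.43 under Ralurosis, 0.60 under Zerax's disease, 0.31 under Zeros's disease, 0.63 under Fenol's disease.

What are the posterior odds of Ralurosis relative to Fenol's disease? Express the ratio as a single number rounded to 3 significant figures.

0.284

Posterior odds equal prior odds times the likelihood ratio; only the two competing hypotheses matter.
  Ralurosis: 0.270 × 0.10 × 0.09 × 0.43 = 0.0010449
  Fenol's disease: 0.342 × 0.19 × 0.09 × 0.63 = 0.0036844
Posterior odds = 0.0010449 / 0.0036844 ≈ 0.284.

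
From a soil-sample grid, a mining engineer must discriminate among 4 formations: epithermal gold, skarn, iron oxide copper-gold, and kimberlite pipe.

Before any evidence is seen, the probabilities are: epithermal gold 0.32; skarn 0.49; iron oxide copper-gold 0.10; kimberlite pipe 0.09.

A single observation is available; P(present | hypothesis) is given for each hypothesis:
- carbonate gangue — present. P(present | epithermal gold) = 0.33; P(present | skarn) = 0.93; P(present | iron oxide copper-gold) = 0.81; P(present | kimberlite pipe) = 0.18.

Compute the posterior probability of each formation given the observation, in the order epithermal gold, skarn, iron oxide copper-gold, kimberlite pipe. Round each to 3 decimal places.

0.160, 0.692, 0.123, 0.025

For each hypothesis, the unnormalized posterior weight is prior × likelihood:
  epithermal gold: 0.32 × 0.33 = 0.1056
  skarn: 0.49 × 0.93 = 0.4557
  iron oxide copper-gold: 0.10 × 0.81 = 0.081
  kimberlite pipe: 0.09 × 0.18 = 0.0162
The unnormalized weights sum to 0.6585.
P(epithermal gold | evidence) = 0.1056 / 0.6585 ≈ 0.160
P(skarn | evidence) = 0.4557 / 0.6585 ≈ 0.692
P(iron oxide copper-gold | evidence) = 0.081 / 0.6585 ≈ 0.123
P(kimberlite pipe | evidence) = 0.0162 / 0.6585 ≈ 0.025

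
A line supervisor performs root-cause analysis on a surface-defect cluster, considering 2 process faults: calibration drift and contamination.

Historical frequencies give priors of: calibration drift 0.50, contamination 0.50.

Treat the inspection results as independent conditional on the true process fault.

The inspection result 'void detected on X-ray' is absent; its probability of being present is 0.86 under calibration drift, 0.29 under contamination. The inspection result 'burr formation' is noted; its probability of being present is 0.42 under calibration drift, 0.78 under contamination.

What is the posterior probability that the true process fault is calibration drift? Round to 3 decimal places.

For each hypothesis, the unnormalized posterior weight is prior × product of the inspection result likelihoods (using 1 − P(present | H) for each absent inspection result):
  calibration drift: 0.50 × (1 − 0.86) × 0.42 = 0.0294
  contamination: 0.50 × (1 − 0.29) × 0.78 = 0.2769
Marginal likelihood of the evidence = 0.3063.
P(calibration drift | evidence) = 0.0294 / 0.3063 ≈ 0.096.

0.096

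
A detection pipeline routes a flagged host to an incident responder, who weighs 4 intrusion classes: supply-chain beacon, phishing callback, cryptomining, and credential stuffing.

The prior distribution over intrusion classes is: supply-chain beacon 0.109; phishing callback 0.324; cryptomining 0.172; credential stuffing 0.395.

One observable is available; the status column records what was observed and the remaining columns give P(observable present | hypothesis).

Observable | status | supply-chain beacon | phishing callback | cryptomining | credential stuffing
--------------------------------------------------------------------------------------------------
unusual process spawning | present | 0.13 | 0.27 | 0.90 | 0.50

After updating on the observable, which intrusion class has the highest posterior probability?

credential stuffing

By Bayes' rule, the unnormalized weight for each hypothesis is prior × likelihood:
  supply-chain beacon: 0.109 × 0.13 = 0.01417
  phishing callback: 0.324 × 0.27 = 0.08748
  cryptomining: 0.172 × 0.90 = 0.1548
  credential stuffing: 0.395 × 0.50 = 0.1975
The unnormalized weights sum to 0.45395.
P(supply-chain beacon | evidence) ≈ 0.01417 / 0.45395 ≈ 0.031
P(phishing callback | evidence) ≈ 0.08748 / 0.45395 ≈ 0.193
P(cryptomining | evidence) ≈ 0.1548 / 0.45395 ≈ 0.341
P(credential stuffing | evidence) ≈ 0.1975 / 0.45395 ≈ 0.435
The largest is 0.435, so credential stuffing is most probable.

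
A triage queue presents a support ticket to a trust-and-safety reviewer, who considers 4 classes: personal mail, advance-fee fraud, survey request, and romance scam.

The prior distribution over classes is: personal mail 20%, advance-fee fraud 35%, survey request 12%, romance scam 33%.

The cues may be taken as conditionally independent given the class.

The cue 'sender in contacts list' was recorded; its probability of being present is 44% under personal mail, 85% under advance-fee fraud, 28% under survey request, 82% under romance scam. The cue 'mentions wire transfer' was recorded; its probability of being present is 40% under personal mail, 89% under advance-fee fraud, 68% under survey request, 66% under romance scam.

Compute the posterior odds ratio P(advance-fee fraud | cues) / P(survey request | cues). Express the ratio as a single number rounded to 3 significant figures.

11.6

Posterior odds equal prior odds times the likelihood ratio; only the two competing hypotheses matter.
  advance-fee fraud: 0.35 × 0.85 × 0.89 = 0.26477
  survey request: 0.12 × 0.28 × 0.68 = 0.022848
Posterior odds = 0.26477 / 0.022848 ≈ 11.6.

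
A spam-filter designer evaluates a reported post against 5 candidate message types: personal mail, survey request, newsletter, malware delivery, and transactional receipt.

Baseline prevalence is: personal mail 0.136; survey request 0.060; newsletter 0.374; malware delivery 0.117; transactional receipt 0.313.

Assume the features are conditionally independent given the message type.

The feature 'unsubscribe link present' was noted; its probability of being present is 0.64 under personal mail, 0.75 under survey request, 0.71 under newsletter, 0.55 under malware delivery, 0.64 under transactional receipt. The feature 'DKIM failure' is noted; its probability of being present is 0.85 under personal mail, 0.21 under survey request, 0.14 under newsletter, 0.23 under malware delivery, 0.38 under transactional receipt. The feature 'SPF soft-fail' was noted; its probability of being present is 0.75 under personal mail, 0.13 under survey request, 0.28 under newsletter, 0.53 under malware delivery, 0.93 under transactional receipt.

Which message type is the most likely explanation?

By Bayes' rule with conditional independence, the unnormalized weight for each hypothesis is prior × ∏ likelihoods:
  personal mail: 0.136 × 0.64 × 0.85 × 0.75 = 0.055488
  survey request: 0.060 × 0.75 × 0.21 × 0.13 = 0.0012285
  newsletter: 0.374 × 0.71 × 0.14 × 0.28 = 0.010409
  malware delivery: 0.117 × 0.55 × 0.23 × 0.53 = 0.0078443
  transactional receipt: 0.313 × 0.64 × 0.38 × 0.93 = 0.070793
Normalizing constant Z = 0.055488 + 0.0012285 + 0.010409 + 0.0078443 + 0.070793 = 0.14576.
P(personal mail | evidence) ≈ 0.055488 / 0.14576 ≈ 0.381
P(survey request | evidence) ≈ 0.0012285 / 0.14576 ≈ 0.008
P(newsletter | evidence) ≈ 0.010409 / 0.14576 ≈ 0.071
P(malware delivery | evidence) ≈ 0.0078443 / 0.14576 ≈ 0.054
P(transactional receipt | evidence) ≈ 0.070793 / 0.14576 ≈ 0.486
The largest is 0.486, so transactional receipt is most probable.

transactional receipt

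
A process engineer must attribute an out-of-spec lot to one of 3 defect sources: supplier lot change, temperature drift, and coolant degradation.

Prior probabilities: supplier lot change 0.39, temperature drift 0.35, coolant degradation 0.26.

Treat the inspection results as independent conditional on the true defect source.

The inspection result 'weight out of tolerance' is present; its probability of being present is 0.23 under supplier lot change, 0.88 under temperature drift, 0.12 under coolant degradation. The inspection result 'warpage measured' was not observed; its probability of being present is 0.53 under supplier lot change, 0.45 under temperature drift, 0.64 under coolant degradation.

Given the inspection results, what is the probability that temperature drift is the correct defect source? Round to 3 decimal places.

0.760

By Bayes' rule with conditional independence, the unnormalized weight for each hypothesis is prior × ∏ likelihoods (using 1 − P(present | H) for each absent inspection result):
  supplier lot change: 0.39 × 0.23 × (1 − 0.53) = 0.042159
  temperature drift: 0.35 × 0.88 × (1 − 0.45) = 0.1694
  coolant degradation: 0.26 × 0.12 × (1 − 0.64) = 0.011232
Normalizing constant Z = 0.042159 + 0.1694 + 0.011232 = 0.22279.
P(temperature drift | evidence) = 0.1694 / 0.22279 ≈ 0.760.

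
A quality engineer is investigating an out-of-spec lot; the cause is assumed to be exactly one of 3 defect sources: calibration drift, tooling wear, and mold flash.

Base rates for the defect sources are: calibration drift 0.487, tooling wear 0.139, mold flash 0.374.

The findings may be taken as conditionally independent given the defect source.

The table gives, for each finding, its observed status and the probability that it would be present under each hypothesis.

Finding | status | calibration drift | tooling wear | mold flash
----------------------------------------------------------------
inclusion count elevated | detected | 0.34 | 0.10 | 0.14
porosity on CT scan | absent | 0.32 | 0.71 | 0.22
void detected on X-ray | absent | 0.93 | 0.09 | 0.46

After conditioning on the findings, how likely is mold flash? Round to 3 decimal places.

0.656

By Bayes' rule with conditional independence, the unnormalized weight for each hypothesis is prior × ∏ likelihoods (using 1 − P(present | H) for each absent finding):
  calibration drift: 0.487 × 0.34 × (1 − 0.32) × (1 − 0.93) = 0.0078816
  tooling wear: 0.139 × 0.10 × (1 − 0.71) × (1 − 0.09) = 0.0036682
  mold flash: 0.374 × 0.14 × (1 − 0.22) × (1 − 0.46) = 0.022054
Marginal likelihood of the evidence = 0.033604.
P(mold flash | evidence) = 0.022054 / 0.033604 ≈ 0.656.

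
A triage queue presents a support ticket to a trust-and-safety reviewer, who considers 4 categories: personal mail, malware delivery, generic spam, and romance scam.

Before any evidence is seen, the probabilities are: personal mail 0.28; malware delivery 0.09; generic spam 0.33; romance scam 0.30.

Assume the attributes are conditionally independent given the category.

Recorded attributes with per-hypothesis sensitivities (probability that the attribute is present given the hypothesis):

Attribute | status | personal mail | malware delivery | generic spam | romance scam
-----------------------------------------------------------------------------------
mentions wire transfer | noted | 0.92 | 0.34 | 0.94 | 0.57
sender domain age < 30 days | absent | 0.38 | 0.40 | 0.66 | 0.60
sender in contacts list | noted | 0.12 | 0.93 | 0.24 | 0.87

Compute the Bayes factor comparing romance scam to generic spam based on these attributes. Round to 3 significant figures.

Take the product of per-attribute likelihoods under each hypothesis (using 1 − P(present | H) for each absent attribute), then divide.
  romance scam: 0.57 × (1 − 0.60) × 0.87 = 0.19836
  generic spam: 0.94 × (1 − 0.66) × 0.24 = 0.076704
Bayes factor = 0.19836 / 0.076704 ≈ 2.59

2.59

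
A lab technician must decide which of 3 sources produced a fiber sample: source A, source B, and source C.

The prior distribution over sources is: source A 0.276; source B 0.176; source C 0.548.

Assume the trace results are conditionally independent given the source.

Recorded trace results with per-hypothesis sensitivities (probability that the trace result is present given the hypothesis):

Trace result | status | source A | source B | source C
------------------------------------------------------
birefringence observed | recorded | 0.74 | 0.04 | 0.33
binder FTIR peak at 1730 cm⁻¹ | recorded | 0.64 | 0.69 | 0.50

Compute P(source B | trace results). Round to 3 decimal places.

0.021

By Bayes' rule with conditional independence, the unnormalized weight for each hypothesis is prior × ∏ likelihoods:
  source A: 0.276 × 0.74 × 0.64 = 0.13071
  source B: 0.176 × 0.04 × 0.69 = 0.0048576
  source C: 0.548 × 0.33 × 0.50 = 0.09042
Normalizing constant Z = 0.13071 + 0.0048576 + 0.09042 = 0.22599.
P(source B | evidence) = 0.0048576 / 0.22599 ≈ 0.021.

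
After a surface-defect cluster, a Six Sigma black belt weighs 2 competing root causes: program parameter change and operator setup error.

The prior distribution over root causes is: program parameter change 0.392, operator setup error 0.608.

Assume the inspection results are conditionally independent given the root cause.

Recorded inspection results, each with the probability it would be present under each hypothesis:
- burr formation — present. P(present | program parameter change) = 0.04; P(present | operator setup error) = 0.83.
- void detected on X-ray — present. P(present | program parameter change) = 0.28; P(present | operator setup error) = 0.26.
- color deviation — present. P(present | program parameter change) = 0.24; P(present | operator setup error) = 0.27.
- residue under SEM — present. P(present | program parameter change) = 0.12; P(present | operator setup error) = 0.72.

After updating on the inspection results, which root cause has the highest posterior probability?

By Bayes' rule with conditional independence, the unnormalized weight for each hypothesis is prior × ∏ likelihoods:
  program parameter change: 0.392 × 0.04 × 0.28 × 0.24 × 0.12 = 0.00012644
  operator setup error: 0.608 × 0.83 × 0.26 × 0.27 × 0.72 = 0.025507
Normalizing constant Z = 0.00012644 + 0.025507 = 0.025633.
P(program parameter change | evidence) ≈ 0.00012644 / 0.025633 ≈ 0.005
P(operator setup error | evidence) ≈ 0.025507 / 0.025633 ≈ 0.995
The largest is 0.995, so operator setup error is most probable.

operator setup error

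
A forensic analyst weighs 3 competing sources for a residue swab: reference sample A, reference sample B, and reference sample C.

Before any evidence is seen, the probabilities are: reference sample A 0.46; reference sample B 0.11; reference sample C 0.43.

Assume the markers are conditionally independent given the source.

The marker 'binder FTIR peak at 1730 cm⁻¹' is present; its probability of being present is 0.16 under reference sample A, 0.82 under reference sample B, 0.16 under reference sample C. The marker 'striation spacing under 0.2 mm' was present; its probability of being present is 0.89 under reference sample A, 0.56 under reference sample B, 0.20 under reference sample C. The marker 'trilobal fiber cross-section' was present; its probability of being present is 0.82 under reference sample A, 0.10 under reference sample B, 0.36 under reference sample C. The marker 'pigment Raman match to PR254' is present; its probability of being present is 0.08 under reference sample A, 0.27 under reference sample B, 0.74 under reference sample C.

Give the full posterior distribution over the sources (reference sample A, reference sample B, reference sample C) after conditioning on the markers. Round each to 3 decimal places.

For each hypothesis, the unnormalized posterior weight is prior × product of the marker likelihoods:
  reference sample A: 0.46 × 0.16 × 0.89 × 0.82 × 0.08 = 0.0042971
  reference sample B: 0.11 × 0.82 × 0.56 × 0.10 × 0.27 = 0.0013638
  reference sample C: 0.43 × 0.16 × 0.20 × 0.36 × 0.74 = 0.0036657
Normalizing constant Z = 0.0042971 + 0.0013638 + 0.0036657 = 0.0093266.
P(reference sample A | evidence) = 0.0042971 / 0.0093266 ≈ 0.461
P(reference sample B | evidence) = 0.0013638 / 0.0093266 ≈ 0.146
P(reference sample C | evidence) = 0.0036657 / 0.0093266 ≈ 0.393

0.461, 0.146, 0.393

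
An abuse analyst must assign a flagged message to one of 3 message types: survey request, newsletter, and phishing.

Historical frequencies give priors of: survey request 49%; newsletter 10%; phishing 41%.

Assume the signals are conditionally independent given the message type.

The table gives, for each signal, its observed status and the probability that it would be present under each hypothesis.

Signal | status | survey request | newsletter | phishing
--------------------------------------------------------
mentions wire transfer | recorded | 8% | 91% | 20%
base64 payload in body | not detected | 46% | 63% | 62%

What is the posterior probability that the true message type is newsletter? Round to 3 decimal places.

0.392

Multiply each prior by the joint likelihood of the signal pattern (using 1 − P(present | H) for each absent signal):
  survey request: 0.49 × 0.08 × (1 − 0.46) = 0.021168
  newsletter: 0.10 × 0.91 × (1 − 0.63) = 0.03367
  phishing: 0.41 × 0.20 × (1 − 0.62) = 0.03116
The unnormalized weights sum to 0.085998.
P(newsletter | evidence) = 0.03367 / 0.085998 ≈ 0.392.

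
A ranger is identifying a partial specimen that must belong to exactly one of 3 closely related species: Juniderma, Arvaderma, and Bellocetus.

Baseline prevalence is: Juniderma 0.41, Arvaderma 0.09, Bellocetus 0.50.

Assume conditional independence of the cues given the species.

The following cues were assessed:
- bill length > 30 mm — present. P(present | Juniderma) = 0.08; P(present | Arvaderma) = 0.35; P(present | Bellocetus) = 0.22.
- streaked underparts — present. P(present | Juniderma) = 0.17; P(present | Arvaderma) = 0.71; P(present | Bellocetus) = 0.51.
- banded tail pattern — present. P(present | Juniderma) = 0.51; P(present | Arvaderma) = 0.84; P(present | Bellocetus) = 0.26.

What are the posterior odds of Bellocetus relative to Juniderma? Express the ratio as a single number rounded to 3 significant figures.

5.13

Unnormalized posterior weight (prior times the cue likelihoods) for each of the two hypotheses:
  Bellocetus: 0.50 × 0.22 × 0.51 × 0.26 = 0.014586
  Juniderma: 0.41 × 0.08 × 0.17 × 0.51 = 0.0028438
Posterior odds = 0.014586 / 0.0028438 ≈ 5.13.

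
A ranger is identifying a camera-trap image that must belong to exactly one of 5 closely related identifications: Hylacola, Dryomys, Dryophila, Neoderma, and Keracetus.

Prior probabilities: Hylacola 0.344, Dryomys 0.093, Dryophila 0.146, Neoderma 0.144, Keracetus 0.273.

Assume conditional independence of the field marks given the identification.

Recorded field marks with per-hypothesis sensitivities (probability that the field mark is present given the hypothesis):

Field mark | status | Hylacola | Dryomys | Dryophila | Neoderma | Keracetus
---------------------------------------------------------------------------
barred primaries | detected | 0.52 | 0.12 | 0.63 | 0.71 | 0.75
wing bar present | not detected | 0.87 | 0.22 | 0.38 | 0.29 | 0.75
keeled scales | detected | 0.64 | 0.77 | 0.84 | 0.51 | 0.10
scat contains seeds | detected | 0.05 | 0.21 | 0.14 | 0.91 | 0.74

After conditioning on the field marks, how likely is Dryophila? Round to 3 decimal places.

By Bayes' rule with conditional independence, the unnormalized weight for each hypothesis is prior × ∏ likelihoods (using 1 − P(present | H) for each absent field mark):
  Hylacola: 0.344 × 0.52 × (1 − 0.87) × 0.64 × 0.05 = 0.00074414
  Dryomys: 0.093 × 0.12 × (1 − 0.22) × 0.77 × 0.21 = 0.0014076
  Dryophila: 0.146 × 0.63 × (1 − 0.38) × 0.84 × 0.14 = 0.0067064
  Neoderma: 0.144 × 0.71 × (1 − 0.29) × 0.51 × 0.91 = 0.033689
  Keracetus: 0.273 × 0.75 × (1 − 0.75) × 0.10 × 0.74 = 0.0037879
The unnormalized weights sum to 0.046335.
P(Dryophila | evidence) = 0.0067064 / 0.046335 ≈ 0.145.

0.145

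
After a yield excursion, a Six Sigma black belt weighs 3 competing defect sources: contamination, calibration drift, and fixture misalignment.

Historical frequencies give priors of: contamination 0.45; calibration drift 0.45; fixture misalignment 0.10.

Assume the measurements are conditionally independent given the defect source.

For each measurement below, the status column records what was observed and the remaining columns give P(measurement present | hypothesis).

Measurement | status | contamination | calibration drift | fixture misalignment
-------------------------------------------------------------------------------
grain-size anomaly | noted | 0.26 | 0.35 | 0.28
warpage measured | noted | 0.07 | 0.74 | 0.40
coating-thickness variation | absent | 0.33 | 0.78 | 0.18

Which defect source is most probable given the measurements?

Multiply each prior by the joint likelihood of the measurement pattern (using 1 − P(present | H) for each absent measurement):
  contamination: 0.45 × 0.26 × 0.07 × (1 − 0.33) = 0.0054873
  calibration drift: 0.45 × 0.35 × 0.74 × (1 − 0.78) = 0.025641
  fixture misalignment: 0.10 × 0.28 × 0.40 × (1 − 0.18) = 0.009184
Normalizing constant Z = 0.0054873 + 0.025641 + 0.009184 = 0.040312.
P(contamination | evidence) ≈ 0.0054873 / 0.040312 ≈ 0.136
P(calibration drift | evidence) ≈ 0.025641 / 0.040312 ≈ 0.636
P(fixture misalignment | evidence) ≈ 0.009184 / 0.040312 ≈ 0.228
The largest is 0.636, so calibration drift is most probable.

calibration drift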